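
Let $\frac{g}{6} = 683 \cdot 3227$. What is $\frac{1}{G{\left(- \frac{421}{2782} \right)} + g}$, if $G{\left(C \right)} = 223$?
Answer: $\frac{1}{13224469} \approx 7.5617 \cdot 10^{-8}$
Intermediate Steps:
$g = 13224246$ ($g = 6 \cdot 683 \cdot 3227 = 6 \cdot 2204041 = 13224246$)
$\frac{1}{G{\left(- \frac{421}{2782} \right)} + g} = \frac{1}{223 + 13224246} = \frac{1}{13224469}$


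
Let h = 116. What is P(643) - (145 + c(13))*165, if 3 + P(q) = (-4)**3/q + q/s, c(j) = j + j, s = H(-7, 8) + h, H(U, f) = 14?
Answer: -2358337491/83590 ≈ -28213.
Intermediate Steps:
s = 130 (s = 14 + 116 = 130)
c(j) = 2*j
P(q) = -3 - 64/q + q/130 (P(q) = -3 + ((-4)**3/q + q/130) = -3 + (-64/q + q*(1/130)) = -3 + (-64/q + q/130) = -3 - 64/q + q/130)
P(643) - (145 + c(13))*165 = (-3 - 64/643 + (1/130)*643) - (145 + 2*13)*165 = (-3 - 64*1/643 + 643/130) - (145 + 26)*165 = (-3 - 64/643 + 643/130) - 171*165 = 154359/83590 - 1*28215 = 154359/83590 - 28215 = -2358337491/83590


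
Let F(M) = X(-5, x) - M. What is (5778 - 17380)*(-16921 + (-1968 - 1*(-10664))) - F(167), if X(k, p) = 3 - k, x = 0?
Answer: 95426609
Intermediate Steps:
F(M) = 8 - M (F(M) = (3 - 1*(-5)) - M = (3 + 5) - M = 8 - M)
(5778 - 17380)*(-16921 + (-1968 - 1*(-10664))) - F(167) = (5778 - 17380)*(-16921 + (-1968 - 1*(-10664))) - (8 - 1*167) = -11602*(-16921 + (-1968 + 10664)) - (8 - 167) = -11602*(-16921 + 8696) - 1*(-159) = -11602*(-8225) + 159 = 95426450 + 159 = 95426609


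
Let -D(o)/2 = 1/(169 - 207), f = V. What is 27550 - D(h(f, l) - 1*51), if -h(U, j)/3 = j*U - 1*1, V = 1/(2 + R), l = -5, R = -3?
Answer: 523449/19 ≈ 27550.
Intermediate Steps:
V = -1 (V = 1/(2 - 3) = 1/(-1) = -1)
f = -1
h(U, j) = 3 - 3*U*j (h(U, j) = -3*(j*U - 1*1) = -3*(U*j - 1) = -3*(-1 + U*j) = 3 - 3*U*j)
D(o) = 1/19 (D(o) = -2/(169 - 207) = -2/(-38) = -2*(-1/38) = 1/19)
27550 - D(h(f, l) - 1*51) = 27550 - 1*1/19 = 27550 - 1/19 = 523449/19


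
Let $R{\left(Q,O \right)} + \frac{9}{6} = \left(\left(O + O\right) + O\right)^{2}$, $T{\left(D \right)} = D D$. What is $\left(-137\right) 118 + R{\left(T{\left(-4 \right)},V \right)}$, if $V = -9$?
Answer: $- \frac{30877}{2} \approx -15439.0$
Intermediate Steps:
$T{\left(D \right)} = D^{2}$
$R{\left(Q,O \right)} = - \frac{3}{2} + 9 O^{2}$ ($R{\left(Q,O \right)} = - \frac{3}{2} + \left(\left(O + O\right) + O\right)^{2} = - \frac{3}{2} + \left(2 O + O\right)^{2} = - \frac{3}{2} + \left(3 O\right)^{2} = - \frac{3}{2} + 9 O^{2}$)
$\left(-137\right) 118 + R{\left(T{\left(-4 \right)},V \right)} = \left(-137\right) 118 - \left(\frac{3}{2} - 9 \left(-9\right)^{2}\right) = -16166 + \left(- \frac{3}{2} + 9 \cdot 81\right) = -16166 + \left(- \frac{3}{2} + 729\right) = -16166 + \frac{1455}{2} = - \frac{30877}{2}$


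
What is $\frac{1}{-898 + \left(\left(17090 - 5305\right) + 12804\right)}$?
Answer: $\frac{1}{23691} \approx 4.221 \cdot 10^{-5}$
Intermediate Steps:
$\frac{1}{-898 + \left(\left(17090 - 5305\right) + 12804\right)} = \frac{1}{-898 + \left(11785 + 12804\right)} = \frac{1}{-898 + 24589} = \frac{1}{23691}$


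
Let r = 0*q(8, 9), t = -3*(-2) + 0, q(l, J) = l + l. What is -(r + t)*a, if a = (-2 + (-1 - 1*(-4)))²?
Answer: -6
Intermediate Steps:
q(l, J) = 2*l
a = 1 (a = (-2 + (-1 + 4))² = (-2 + 3)² = 1² = 1)
t = 6 (t = 6 + 0 = 6)
r = 0 (r = 0*(2*8) = 0*16 = 0)
-(r + t)*a = -(0 + 6) = -6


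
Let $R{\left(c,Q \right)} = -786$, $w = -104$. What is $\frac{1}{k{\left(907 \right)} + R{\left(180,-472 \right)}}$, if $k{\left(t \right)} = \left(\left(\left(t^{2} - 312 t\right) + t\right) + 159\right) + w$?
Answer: $\frac{1}{539841} \approx 1.8524 \cdot 10^{-6}$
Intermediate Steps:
$k{\left(t \right)} = 55 + t^{2} - 311 t$ ($k{\left(t \right)} = \left(\left(\left(t^{2} - 312 t\right) + t\right) + 159\right) - 104 = \left(\left(t^{2} - 311 t\right) + 159\right) - 104 = \left(159 + t^{2} - 311 t\right) - 104 = 55 + t^{2} - 311 t$)
$\frac{1}{k{\left(907 \right)} + R{\left(180,-472 \right)}} = \frac{1}{\left(55 + 907^{2} - 282077\right) - 786} = \frac{1}{\left(55 + 822649 - 282077\right) - 786} = \frac{1}{540627 - 786} = \frac{1}{539841}$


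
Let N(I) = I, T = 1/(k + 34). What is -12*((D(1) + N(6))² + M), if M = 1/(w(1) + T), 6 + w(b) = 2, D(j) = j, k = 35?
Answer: -160872/275 ≈ -584.99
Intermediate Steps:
T = 1/69 (T = 1/(35 + 34) = 1/69 ≈ 0.014493)
w(b) = -4 (w(b) = -6 + 2 = -4)
M = -69/275 (M = 1/(-4 + 1/69) = 1/(-275/69) = -69/275 ≈ -0.25091)
-12*((D(1) + N(6))² + M) = -12*((1 + 6)² - 69/275) = -12*(7² - 69/275) = -12*(49 - 69/275) = -12*13406/275 = -160872/275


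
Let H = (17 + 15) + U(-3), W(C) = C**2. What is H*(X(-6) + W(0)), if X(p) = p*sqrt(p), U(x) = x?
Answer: -174*I*sqrt(6) ≈ -426.21*I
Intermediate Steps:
X(p) = p**(3/2)
H = 29 (H = (17 + 15) - 3 = 32 - 3 = 29)
H*(X(-6) + W(0)) = 29*((-6)**(3/2) + 0**2) = 29*(-6*I*sqrt(6) + 0) = 29*(-6*I*sqrt(6)) = -174*I*sqrt(6)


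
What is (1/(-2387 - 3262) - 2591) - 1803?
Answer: -24821707/5649 ≈ -4394.0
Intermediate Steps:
(1/(-2387 - 3262) - 2591) - 1803 = (1/(-5649) - 2591) - 1803 = (-1/5649 - 2591) - 1803 = -14636560/5649 - 1803 = -24821707/5649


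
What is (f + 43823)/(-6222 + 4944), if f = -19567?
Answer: -12128/639 ≈ -18.980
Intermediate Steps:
(f + 43823)/(-6222 + 4944) = (-19567 + 43823)/(-6222 + 4944) = 24256/(-1278) = 24256*(-1/1278) = -12128/639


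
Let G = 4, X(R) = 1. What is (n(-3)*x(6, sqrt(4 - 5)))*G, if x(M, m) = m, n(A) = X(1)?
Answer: 4*I ≈ 4.0*I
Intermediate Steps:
n(A) = 1
(n(-3)*x(6, sqrt(4 - 5)))*G = (1*sqrt(4 - 5))*4 = (1*sqrt(-1))*4 = (1*I)*4 = I*4 = 4*I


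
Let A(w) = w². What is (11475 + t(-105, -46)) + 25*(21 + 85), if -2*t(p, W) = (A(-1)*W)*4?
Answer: 14217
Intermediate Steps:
t(p, W) = -2*W (t(p, W) = -(-1)²*W*4/2 = -1*W*4/2 = -W*4/2 = -2*W)
(11475 + t(-105, -46)) + 25*(21 + 85) = (11475 - 2*(-46)) + 25*(21 + 85) = (11475 + 92) + 25*106 = 11567 + 2650 = 14217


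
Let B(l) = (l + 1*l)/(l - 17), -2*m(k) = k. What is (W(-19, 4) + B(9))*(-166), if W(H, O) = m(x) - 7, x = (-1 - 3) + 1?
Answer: 2573/2 ≈ 1286.5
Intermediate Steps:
x = -3 (x = -4 + 1 = -3)
m(k) = -k/2
W(H, O) = -11/2 (W(H, O) = -1/2*(-3) - 7 = 3/2 - 7 = -11/2)
B(l) = 2*l/(-17 + l) (B(l) = (l + l)/(-17 + l) = (2*l)/(-17 + l) = 2*l/(-17 + l))
(W(-19, 4) + B(9))*(-166) = (-11/2 + 2*9/(-17 + 9))*(-166) = (-11/2 + 2*9/(-8))*(-166) = (-11/2 + 2*9*(-1/8))*(-166) = (-11/2 - 9/4)*(-166) = -31/4*(-166) = 2573/2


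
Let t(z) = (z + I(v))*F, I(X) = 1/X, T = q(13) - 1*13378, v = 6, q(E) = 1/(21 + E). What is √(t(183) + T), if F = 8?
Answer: I*√123939078/102 ≈ 109.15*I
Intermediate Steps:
T = -454851/34 (T = 1/(21 + 13) - 1*13378 = 1/34 - 13378 = -454851/34 ≈ -13378.)
t(z) = 4/3 + 8*z (t(z) = (z + 1/6)*8 = (z + ⅙)*8 = (⅙ + z)*8 = 4/3 + 8*z)
√(t(183) + T) = √((4/3 + 8*183) - 454851/34) = √((4/3 + 1464) - 454851/34) = √(4396/3 - 454851/34) = √(-1215089/102) = I*√123939078/102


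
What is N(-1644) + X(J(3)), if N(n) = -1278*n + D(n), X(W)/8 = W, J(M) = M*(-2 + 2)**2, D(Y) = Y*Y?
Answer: 4803768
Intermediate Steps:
D(Y) = Y**2
J(M) = 0 (J(M) = M*0**2 = M*0 = 0)
X(W) = 8*W
N(n) = n**2 - 1278*n (N(n) = -1278*n + n**2 = n**2 - 1278*n)
N(-1644) + X(J(3)) = -1644*(-1278 - 1644) + 8*0 = -1644*(-2922) + 0 = 4803768 + 0 = 4803768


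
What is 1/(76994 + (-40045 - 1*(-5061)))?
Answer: 1/42010 ≈ 2.3804e-5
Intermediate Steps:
1/(76994 + (-40045 - 1*(-5061))) = 1/(76994 + (-40045 + 5061)) = 1/(76994 - 34984) = 1/42010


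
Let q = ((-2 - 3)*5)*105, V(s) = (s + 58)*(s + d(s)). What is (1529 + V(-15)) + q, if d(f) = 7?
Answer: -1440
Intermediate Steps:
V(s) = (7 + s)*(58 + s) (V(s) = (s + 58)*(s + 7) = (58 + s)*(7 + s) = (7 + s)*(58 + s))
q = -2625 (q = -5*5*105 = -25*105 = -2625)
(1529 + V(-15)) + q = (1529 + (406 + (-15)² + 65*(-15))) - 2625 = (1529 + (406 + 225 - 975)) - 2625 = (1529 - 344) - 2625 = 1185 - 2625 = -1440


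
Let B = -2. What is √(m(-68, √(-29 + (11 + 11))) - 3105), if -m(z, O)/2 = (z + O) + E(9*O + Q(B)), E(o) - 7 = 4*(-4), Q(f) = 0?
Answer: √(-2951 - 2*I*√7) ≈ 0.0487 - 54.323*I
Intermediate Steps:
E(o) = -9 (E(o) = 7 + 4*(-4) = 7 - 16 = -9)
m(z, O) = 18 - 2*O - 2*z (m(z, O) = -2*((z + O) - 9) = -2*((O + z) - 9) = -2*(-9 + O + z) = 18 - 2*O - 2*z)
√(m(-68, √(-29 + (11 + 11))) - 3105) = √((18 - 2*√(-29 + (11 + 11)) - 2*(-68)) - 3105) = √((18 - 2*√(-29 + 22) + 136) - 3105) = √((18 - 2*I*√7 + 136) - 3105) = √((154 - 2*I*√7) - 3105) = √(-2951 - 2*I*√7)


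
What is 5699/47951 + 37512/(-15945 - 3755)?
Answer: -421616903/236158675 ≈ -1.7853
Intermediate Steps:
5699/47951 + 37512/(-15945 - 3755) = 5699*(1/47951) + 37512/(-19700) = 5699/47951 + 37512*(-1/19700) = 5699/47951 - 9378/4925 = -421616903/236158675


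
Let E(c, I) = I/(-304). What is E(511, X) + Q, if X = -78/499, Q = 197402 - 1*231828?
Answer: -2611143209/75848 ≈ -34426.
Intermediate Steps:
Q = -34426 (Q = 197402 - 231828 = -34426)
X = -78/499 (X = -78*1/499 = -78/499 ≈ -0.15631)
E(c, I) = -I/304 (E(c, I) = I*(-1/304) = -I/304)
E(511, X) + Q = -1/304*(-78/499) - 34426 = 39/75848 - 34426 = -2611143209/75848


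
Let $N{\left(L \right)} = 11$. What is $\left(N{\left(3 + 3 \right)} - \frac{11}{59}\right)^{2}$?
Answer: $\frac{407044}{3481} \approx 116.93$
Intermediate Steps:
$\left(N{\left(3 + 3 \right)} - \frac{11}{59}\right)^{2} = \left(11 - \frac{11}{59}\right)^{2} = \left(\frac{638}{59}\right)^{2} = \frac{407044}{3481}$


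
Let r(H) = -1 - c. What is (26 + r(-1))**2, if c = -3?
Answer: 784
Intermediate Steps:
r(H) = 2 (r(H) = -1 - 1*(-3) = -1 + 3 = 2)
(26 + r(-1))**2 = (26 + 2)**2 = 28**2 = 784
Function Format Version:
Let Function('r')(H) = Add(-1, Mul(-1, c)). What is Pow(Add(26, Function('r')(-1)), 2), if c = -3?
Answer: 784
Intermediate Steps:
Function('r')(H) = 2 (Function('r')(H) = Add(-1, Mul(-1, -3)) = Add(-1, 3) = 2)
Pow(Add(26, Function('r')(-1)), 2) = Pow(Add(26, 2), 2) = Pow(28, 2) = 784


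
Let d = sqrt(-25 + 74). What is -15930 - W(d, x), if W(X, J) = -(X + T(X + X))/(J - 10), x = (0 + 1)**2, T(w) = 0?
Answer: -143377/9 ≈ -15931.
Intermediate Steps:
d = 7 (d = sqrt(49) = 7)
x = 1 (x = 1**2 = 1)
W(X, J) = -X/(-10 + J) (W(X, J) = -(X + 0)/(J - 10) = -X/(-10 + J))
-15930 - W(d, x) = -15930 - (-1)*7/(-10 + 1) = -15930 - (-1)*7/(-9) = -15930 - (-1)*7*(-1)/9 = -15930 - 1*7/9 = -15930 - 7/9 = -143377/9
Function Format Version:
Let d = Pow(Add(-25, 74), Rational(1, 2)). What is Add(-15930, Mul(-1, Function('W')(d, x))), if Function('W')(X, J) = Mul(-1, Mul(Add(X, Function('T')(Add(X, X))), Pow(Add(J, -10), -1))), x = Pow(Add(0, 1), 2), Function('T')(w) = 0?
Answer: Rational(-143377, 9) ≈ -15931.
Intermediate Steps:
d = 7 (d = Pow(49, Rational(1, 2)) = 7)
x = 1 (x = Pow(1, 2) = 1)
Function('W')(X, J) = Mul(-1, X, Pow(Add(-10, J), -1)) (Function('W')(X, J) = Mul(-1, Mul(Add(X, 0), Pow(Add(J, -10), -1))) = Mul(-1, Mul(X, Pow(Add(-10, J), -1))) = Mul(-1, X, Pow(Add(-10, J), -1)))
Add(-15930, Mul(-1, Function('W')(d, x))) = Add(-15930, Mul(-1, Mul(-1, 7, Pow(Add(-10, 1), -1)))) = Add(-15930, Mul(-1, Mul(-1, 7, Pow(-9, -1)))) = Add(-15930, Mul(-1, Mul(-1, 7, Rational(-1, 9)))) = Add(-15930, Mul(-1, Rational(7, 9))) = Add(-15930, Rational(-7, 9)) = Rational(-143377, 9)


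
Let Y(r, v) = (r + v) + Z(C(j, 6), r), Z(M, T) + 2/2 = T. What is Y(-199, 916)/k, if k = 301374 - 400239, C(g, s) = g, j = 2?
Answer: -517/98865 ≈ -0.0052294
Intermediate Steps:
Z(M, T) = -1 + T
Y(r, v) = -1 + v + 2*r (Y(r, v) = (r + v) + (-1 + r) = -1 + v + 2*r)
k = -98865
Y(-199, 916)/k = (-1 + 916 + 2*(-199))/(-98865) = (-1 + 916 - 398)*(-1/98865) = 517*(-1/98865) = -517/98865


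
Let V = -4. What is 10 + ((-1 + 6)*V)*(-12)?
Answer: 250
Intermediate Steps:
10 + ((-1 + 6)*V)*(-12) = 10 + ((-1 + 6)*(-4))*(-12) = 10 + (5*(-4))*(-12) = 10 - 20*(-12) = 10 + 240 = 250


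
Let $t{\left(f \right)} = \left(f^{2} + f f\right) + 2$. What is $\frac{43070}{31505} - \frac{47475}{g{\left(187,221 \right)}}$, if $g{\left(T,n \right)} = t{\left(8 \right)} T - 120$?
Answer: $- \frac{18153463}{30484238} \approx -0.5955$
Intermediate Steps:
$t{\left(f \right)} = 2 + 2 f^{2}$ ($t{\left(f \right)} = \left(f^{2} + f^{2}\right) + 2 = 2 f^{2} + 2 = 2 + 2 f^{2}$)
$g{\left(T,n \right)} = -120 + 130 T$ ($g{\left(T,n \right)} = \left(2 + 2 \cdot 8^{2}\right) T - 120 = \left(2 + 2 \cdot 64\right) T - 120 = \left(2 + 128\right) T - 120 = 130 T - 120 = -120 + 130 T$)
$\frac{43070}{31505} - \frac{47475}{g{\left(187,221 \right)}} = \frac{43070}{31505} - \frac{47475}{-120 + 130 \cdot 187} = 43070 \cdot \frac{1}{31505} - \frac{47475}{-120 + 24310} = \frac{8614}{6301} - \frac{47475}{24190} = \frac{8614}{6301} - \frac{9495}{4838} = - \frac{18153463}{30484238}$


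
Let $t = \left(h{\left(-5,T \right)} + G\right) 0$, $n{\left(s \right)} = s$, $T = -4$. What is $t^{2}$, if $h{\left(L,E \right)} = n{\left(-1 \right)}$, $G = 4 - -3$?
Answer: $0$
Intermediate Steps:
$G = 7$ ($G = 4 + 3 = 7$)
$h{\left(L,E \right)} = -1$
$t = 0$ ($t = \left(-1 + 7\right) 0 = 6 \cdot 0 = 0$)
$t^{2} = 0^{2} = 0$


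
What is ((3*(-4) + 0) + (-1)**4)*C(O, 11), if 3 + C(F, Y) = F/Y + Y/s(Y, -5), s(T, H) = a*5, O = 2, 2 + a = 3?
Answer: 34/5 ≈ 6.8000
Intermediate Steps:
a = 1 (a = -2 + 3 = 1)
s(T, H) = 5 (s(T, H) = 1*5 = 5)
C(F, Y) = -3 + Y/5 + F/Y (C(F, Y) = -3 + (F/Y + Y/5) = -3 + (Y/5 + F/Y) = -3 + Y/5 + F/Y)
((3*(-4) + 0) + (-1)**4)*C(O, 11) = ((3*(-4) + 0) + (-1)**4)*(-3 + (1/5)*11 + 2/11) = ((-12 + 0) + 1)*(-3 + 11/5 + 2*(1/11)) = (-12 + 1)*(-3 + 11/5 + 2/11) = -11*(-34/55) = 34/5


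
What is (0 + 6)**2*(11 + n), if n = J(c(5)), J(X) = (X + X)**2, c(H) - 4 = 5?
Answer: 12060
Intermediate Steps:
c(H) = 9 (c(H) = 4 + 5 = 9)
J(X) = 4*X**2 (J(X) = (2*X)**2 = 4*X**2)
n = 324 (n = 4*9**2 = 4*81 = 324)
(0 + 6)**2*(11 + n) = (0 + 6)**2*(11 + 324) = 6**2*335 = 36*335 = 12060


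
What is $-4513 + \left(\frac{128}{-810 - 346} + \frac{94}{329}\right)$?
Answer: $- \frac{9129445}{2023} \approx -4512.8$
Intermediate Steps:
$-4513 + \left(\frac{128}{-810 - 346} + \frac{94}{329}\right) = -4513 + \left(\frac{128}{-810 - 346} + 94 \cdot \frac{1}{329}\right) = -4513 + \left(\frac{128}{-1156} + \frac{2}{7}\right) = -4513 + \left(128 \left(- \frac{1}{1156}\right) + \frac{2}{7}\right) = -4513 + \left(- \frac{32}{289} + \frac{2}{7}\right) = -4513 + \frac{354}{2023} = - \frac{9129445}{2023}$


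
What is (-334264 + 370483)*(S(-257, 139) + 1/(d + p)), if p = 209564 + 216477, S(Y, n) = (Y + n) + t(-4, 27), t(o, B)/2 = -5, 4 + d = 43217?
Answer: -725158841303/156418 ≈ -4.6360e+6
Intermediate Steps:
d = 43213 (d = -4 + 43217 = 43213)
t(o, B) = -10 (t(o, B) = 2*(-5) = -10)
S(Y, n) = -10 + Y + n (S(Y, n) = (Y + n) - 10 = -10 + Y + n)
p = 426041
(-334264 + 370483)*(S(-257, 139) + 1/(d + p)) = (-334264 + 370483)*((-10 - 257 + 139) + 1/(43213 + 426041)) = 36219*(-128 + 1/469254) = 36219*(-60064511/469254) = -725158841303/156418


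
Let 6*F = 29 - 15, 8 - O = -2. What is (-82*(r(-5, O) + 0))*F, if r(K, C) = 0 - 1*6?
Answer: 1148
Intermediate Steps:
O = 10 (O = 8 - 1*(-2) = 8 + 2 = 10)
r(K, C) = -6 (r(K, C) = 0 - 6 = -6)
F = 7/3 (F = (29 - 15)/6 = (⅙)*14 = 7/3 ≈ 2.3333)
(-82*(r(-5, O) + 0))*F = -82*(-6 + 0)*(7/3) = -82*(-6)*(7/3) = -41*(-12)*(7/3) = 492*(7/3) = 1148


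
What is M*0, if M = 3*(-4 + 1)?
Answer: 0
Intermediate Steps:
M = -9 (M = 3*(-3) = -9)
M*0 = -9*0 = 0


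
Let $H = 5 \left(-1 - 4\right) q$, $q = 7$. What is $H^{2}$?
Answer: $30625$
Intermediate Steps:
$H = -175$ ($H = 5 \left(-1 - 4\right) 7 = 5 \left(-5\right) 7 = \left(-25\right) 7 = -175$)
$H^{2} = \left(-175\right)^{2} = 30625$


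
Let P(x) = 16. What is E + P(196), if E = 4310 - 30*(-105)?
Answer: 7476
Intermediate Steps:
E = 7460 (E = 4310 - 1*(-3150) = 4310 + 3150 = 7460)
E + P(196) = 7460 + 16 = 7476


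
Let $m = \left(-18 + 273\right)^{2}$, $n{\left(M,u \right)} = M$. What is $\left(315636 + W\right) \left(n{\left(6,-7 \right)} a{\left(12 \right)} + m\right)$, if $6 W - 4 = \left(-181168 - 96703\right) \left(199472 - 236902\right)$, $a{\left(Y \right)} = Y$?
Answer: $112863066744825$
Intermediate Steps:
$W = \frac{5200355767}{3}$ ($W = \frac{2}{3} + \frac{\left(-181168 - 96703\right) \left(199472 - 236902\right)}{6} = \frac{2}{3} + \frac{\left(-277871\right) \left(199472 - 236902\right)}{6} = \frac{2}{3} + \frac{\left(-277871\right) \left(-37430\right)}{6} = \frac{2}{3} + \frac{1}{6} \cdot 10400711530 = \frac{2}{3} + \frac{5200355765}{3} = \frac{5200355767}{3} \approx 1.7335 \cdot 10^{9}$)
$m = 65025$ ($m = 255^{2} = 65025$)
$\left(315636 + W\right) \left(n{\left(6,-7 \right)} a{\left(12 \right)} + m\right) = \left(315636 + \frac{5200355767}{3}\right) \left(6 \cdot 12 + 65025\right) = \frac{5201302675 \left(72 + 65025\right)}{3} = \frac{5201302675}{3} \cdot 65097 = 112863066744825$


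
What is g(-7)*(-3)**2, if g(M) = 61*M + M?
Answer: -3906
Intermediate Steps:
g(M) = 62*M
g(-7)*(-3)**2 = (62*(-7))*(-3)**2 = -434*9 = -3906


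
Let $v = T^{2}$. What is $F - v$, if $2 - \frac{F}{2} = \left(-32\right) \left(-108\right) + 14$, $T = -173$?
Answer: $-36865$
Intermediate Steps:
$F = -6936$ ($F = 4 - 2 \left(\left(-32\right) \left(-108\right) + 14\right) = 4 - 2 \left(3456 + 14\right) = 4 - 6940 = -6936$)
$v = 29929$ ($v = \left(-173\right)^{2} = 29929$)
$F - v = -6936 - 29929 = -36865$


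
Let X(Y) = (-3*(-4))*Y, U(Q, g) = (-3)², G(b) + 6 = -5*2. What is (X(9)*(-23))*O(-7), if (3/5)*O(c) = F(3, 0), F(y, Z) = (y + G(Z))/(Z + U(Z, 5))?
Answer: 5980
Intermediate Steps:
G(b) = -16 (G(b) = -6 - 5*2 = -6 - 10 = -16)
U(Q, g) = 9
F(y, Z) = (-16 + y)/(9 + Z) (F(y, Z) = (y - 16)/(Z + 9) = (-16 + y)/(9 + Z))
O(c) = -65/27 (O(c) = 5*((-16 + 3)/(9 + 0))/3 = 5*(-13/9)/3 = 5*((⅑)*(-13))/3 = (5/3)*(-13/9) = -65/27)
X(Y) = 12*Y
(X(9)*(-23))*O(-7) = ((12*9)*(-23))*(-65/27) = (108*(-23))*(-65/27) = -2484*(-65/27) = 5980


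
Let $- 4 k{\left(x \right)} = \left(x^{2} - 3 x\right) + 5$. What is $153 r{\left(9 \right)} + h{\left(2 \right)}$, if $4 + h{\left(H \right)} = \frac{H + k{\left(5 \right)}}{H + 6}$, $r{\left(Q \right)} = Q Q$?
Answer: $\frac{396441}{32} \approx 12389.0$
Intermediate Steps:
$k{\left(x \right)} = - \frac{5}{4} - \frac{x^{2}}{4} + \frac{3 x}{4}$ ($k{\left(x \right)} = - \frac{\left(x^{2} - 3 x\right) + 5}{4} = - \frac{5 + x^{2} - 3 x}{4} = - \frac{5}{4} - \frac{x^{2}}{4} + \frac{3 x}{4}$)
$r{\left(Q \right)} = Q^{2}$
$h{\left(H \right)} = -4 + \frac{- \frac{15}{4} + H}{6 + H}$ ($h{\left(H \right)} = -4 + \frac{H - \left(- \frac{5}{2} + \frac{25}{4}\right)}{H + 6} = -4 + \frac{H - \frac{15}{4}}{6 + H} = -4 + \frac{- \frac{15}{4} + H}{6 + H}$)
$153 r{\left(9 \right)} + h{\left(2 \right)} = 153 \cdot 9^{2} + \frac{3 \left(-37 - 8\right)}{4 \left(6 + 2\right)} = 153 \cdot 81 + \frac{3 \left(-37 - 8\right)}{4 \cdot 8} = 12393 + \frac{3}{4} \cdot \frac{1}{8} \left(-45\right) = 12393 - \frac{135}{32} = \frac{396441}{32}$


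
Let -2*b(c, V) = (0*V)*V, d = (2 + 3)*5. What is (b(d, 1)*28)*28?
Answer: 0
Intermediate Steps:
d = 25 (d = 5*5 = 25)
b(c, V) = 0 (b(c, V) = -0*V*V/2 = -0*V = -½*0 = 0)
(b(d, 1)*28)*28 = (0*28)*28 = 0*28 = 0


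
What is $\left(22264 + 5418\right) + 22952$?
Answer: $50634$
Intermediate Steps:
$\left(22264 + 5418\right) + 22952 = 27682 + 22952 = 50634$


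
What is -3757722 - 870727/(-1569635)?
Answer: -5898251100743/1569635 ≈ -3.7577e+6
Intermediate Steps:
-3757722 - 870727/(-1569635) = -3757722 - 870727*(-1)/1569635 = -3757722 - 1*(-870727/1569635) = -3757722 + 870727/1569635 = -5898251100743/1569635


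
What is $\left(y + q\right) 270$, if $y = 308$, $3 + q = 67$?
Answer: $100440$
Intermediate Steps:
$q = 64$ ($q = -3 + 67 = 64$)
$\left(y + q\right) 270 = \left(308 + 64\right) 270 = 372 \cdot 270 = 100440$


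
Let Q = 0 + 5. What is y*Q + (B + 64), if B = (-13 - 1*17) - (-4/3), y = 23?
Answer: 451/3 ≈ 150.33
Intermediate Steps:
B = -86/3 (B = (-13 - 17) - (-4*1/3) = -30 - (-4)/3 = -30 - 1*(-4/3) = -30 + 4/3 = -86/3 ≈ -28.667)
Q = 5
y*Q + (B + 64) = 23*5 + (-86/3 + 64) = 115 + 106/3 = 451/3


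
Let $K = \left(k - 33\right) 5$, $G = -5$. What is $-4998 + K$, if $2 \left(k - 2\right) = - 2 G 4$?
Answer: $-5053$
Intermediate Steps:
$k = 22$ ($k = 2 + \frac{\left(-2\right) \left(-5\right) 4}{2} = 2 + \frac{10 \cdot 4}{2} = 2 + \frac{1}{2} \cdot 40 = 2 + 20 = 22$)
$K = -55$ ($K = \left(22 - 33\right) 5 = \left(-11\right) 5 = -55$)
$-4998 + K = -4998 - 55 = -5053$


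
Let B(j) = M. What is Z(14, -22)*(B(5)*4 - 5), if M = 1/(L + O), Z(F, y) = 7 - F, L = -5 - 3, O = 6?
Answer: 49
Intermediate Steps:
L = -8
M = -½ (M = 1/(-8 + 6) = 1/(-2) = -½ ≈ -0.50000)
B(j) = -½
Z(14, -22)*(B(5)*4 - 5) = (7 - 1*14)*(-½*4 - 5) = (7 - 14)*(-2 - 5) = -7*(-7) = 49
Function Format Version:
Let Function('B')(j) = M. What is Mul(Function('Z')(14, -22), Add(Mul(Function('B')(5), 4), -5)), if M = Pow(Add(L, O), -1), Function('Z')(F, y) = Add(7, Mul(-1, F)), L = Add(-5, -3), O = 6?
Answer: 49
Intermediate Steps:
L = -8
M = Rational(-1, 2) (M = Pow(Add(-8, 6), -1) = Pow(-2, -1) = Rational(-1, 2) ≈ -0.50000)
Function('B')(j) = Rational(-1, 2)
Mul(Function('Z')(14, -22), Add(Mul(Function('B')(5), 4), -5)) = Mul(Add(7, Mul(-1, 14)), Add(Mul(Rational(-1, 2), 4), -5)) = Mul(Add(7, -14), Add(-2, -5)) = Mul(-7, -7) = 49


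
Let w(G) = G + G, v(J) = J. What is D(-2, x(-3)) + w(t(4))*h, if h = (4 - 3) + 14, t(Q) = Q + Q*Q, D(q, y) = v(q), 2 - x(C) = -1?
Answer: 598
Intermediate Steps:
x(C) = 3 (x(C) = 2 - 1*(-1) = 2 + 1 = 3)
D(q, y) = q
t(Q) = Q + Q**2
w(G) = 2*G
h = 15 (h = 1 + 14 = 15)
D(-2, x(-3)) + w(t(4))*h = -2 + (2*(4*(1 + 4)))*15 = -2 + (2*(4*5))*15 = -2 + (2*20)*15 = -2 + 40*15 = -2 + 600 = 598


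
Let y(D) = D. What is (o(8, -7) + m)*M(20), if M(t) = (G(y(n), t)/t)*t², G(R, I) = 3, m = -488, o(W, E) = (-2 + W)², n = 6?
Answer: -27120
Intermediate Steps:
M(t) = 3*t (M(t) = (3/t)*t² = 3*t)
(o(8, -7) + m)*M(20) = ((-2 + 8)² - 488)*(3*20) = (6² - 488)*60 = (36 - 488)*60 = -452*60 = -27120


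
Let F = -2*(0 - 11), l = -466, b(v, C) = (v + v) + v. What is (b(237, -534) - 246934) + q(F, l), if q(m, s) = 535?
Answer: -245688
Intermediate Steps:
b(v, C) = 3*v (b(v, C) = 2*v + v = 3*v)
F = 22 (F = -2*(-11) = 22)
(b(237, -534) - 246934) + q(F, l) = (3*237 - 246934) + 535 = (711 - 246934) + 535 = -246223 + 535 = -245688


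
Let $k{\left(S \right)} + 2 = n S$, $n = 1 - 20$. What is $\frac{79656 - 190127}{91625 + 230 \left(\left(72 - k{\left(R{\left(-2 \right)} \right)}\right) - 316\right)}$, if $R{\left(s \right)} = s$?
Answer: $- \frac{110471}{27225} \approx -4.0577$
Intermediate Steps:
$n = -19$ ($n = 1 - 20 = -19$)
$k{\left(S \right)} = -2 - 19 S$
$\frac{79656 - 190127}{91625 + 230 \left(\left(72 - k{\left(R{\left(-2 \right)} \right)}\right) - 316\right)} = \frac{79656 - 190127}{91625 + 230 \left(\left(72 - \left(-2 - -38\right)\right) - 316\right)} = - \frac{110471}{91625 + 230 \left(\left(72 - \left(-2 + 38\right)\right) - 316\right)} = - \frac{110471}{91625 + 230 \left(\left(72 - 36\right) - 316\right)} = - \frac{110471}{91625 + 230 \left(36 - 316\right)} = - \frac{110471}{91625 + 230 \left(-280\right)} = - \frac{110471}{91625 - 64400} = - \frac{110471}{27225}$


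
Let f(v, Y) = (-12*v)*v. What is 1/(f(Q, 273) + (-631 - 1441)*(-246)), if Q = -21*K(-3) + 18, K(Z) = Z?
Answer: 1/430980 ≈ 2.3203e-6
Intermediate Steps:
Q = 81 (Q = -21*(-3) + 18 = 63 + 18 = 81)
f(v, Y) = -12*v²
1/(f(Q, 273) + (-631 - 1441)*(-246)) = 1/(-12*81² + (-631 - 1441)*(-246)) = 1/(-12*6561 - 2072*(-246)) = 1/(-78732 + 509712) = 1/430980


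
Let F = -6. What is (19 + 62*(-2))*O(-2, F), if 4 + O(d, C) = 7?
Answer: -315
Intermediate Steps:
O(d, C) = 3 (O(d, C) = -4 + 7 = 3)
(19 + 62*(-2))*O(-2, F) = (19 + 62*(-2))*3 = (19 - 124)*3 = -105*3 = -315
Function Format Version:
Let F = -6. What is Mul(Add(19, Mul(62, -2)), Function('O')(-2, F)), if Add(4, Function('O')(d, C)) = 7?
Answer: -315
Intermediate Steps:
Function('O')(d, C) = 3 (Function('O')(d, C) = Add(-4, 7) = 3)
Mul(Add(19, Mul(62, -2)), Function('O')(-2, F)) = Mul(Add(19, Mul(62, -2)), 3) = Mul(Add(19, -124), 3) = Mul(-105, 3) = -315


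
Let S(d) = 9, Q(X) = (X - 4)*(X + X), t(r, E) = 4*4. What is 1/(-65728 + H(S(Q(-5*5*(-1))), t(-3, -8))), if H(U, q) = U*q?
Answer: -1/65584 ≈ -1.5248e-5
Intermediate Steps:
t(r, E) = 16
Q(X) = 2*X*(-4 + X) (Q(X) = (-4 + X)*(2*X) = 2*X*(-4 + X))
1/(-65728 + H(S(Q(-5*5*(-1))), t(-3, -8))) = 1/(-65728 + 9*16) = 1/(-65728 + 144) = 1/(-65584) = -1/65584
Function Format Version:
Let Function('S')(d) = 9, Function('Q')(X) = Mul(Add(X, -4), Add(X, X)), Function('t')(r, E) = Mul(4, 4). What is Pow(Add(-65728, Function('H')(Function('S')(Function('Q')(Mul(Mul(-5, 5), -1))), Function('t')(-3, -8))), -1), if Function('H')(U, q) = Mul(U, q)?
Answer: Rational(-1, 65584) ≈ -1.5248e-5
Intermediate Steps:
Function('t')(r, E) = 16
Function('Q')(X) = Mul(2, X, Add(-4, X)) (Function('Q')(X) = Mul(Add(-4, X), Mul(2, X)) = Mul(2, X, Add(-4, X)))
Pow(Add(-65728, Function('H')(Function('S')(Function('Q')(Mul(Mul(-5, 5), -1))), Function('t')(-3, -8))), -1) = Pow(Add(-65728, Mul(9, 16)), -1) = Pow(Add(-65728, 144), -1) = Pow(-65584, -1) = Rational(-1, 65584)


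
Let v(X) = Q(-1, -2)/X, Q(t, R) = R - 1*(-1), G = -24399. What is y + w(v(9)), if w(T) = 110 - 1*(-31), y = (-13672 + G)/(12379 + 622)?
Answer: 1795070/13001 ≈ 138.07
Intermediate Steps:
Q(t, R) = 1 + R (Q(t, R) = R + 1 = 1 + R)
y = -38071/13001 (y = (-13672 - 24399)/(12379 + 622) = -38071/13001 ≈ -2.9283)
v(X) = -1/X (v(X) = (1 - 2)/X = -1/X)
w(T) = 141 (w(T) = 110 + 31 = 141)
y + w(v(9)) = -38071/13001 + 141 = 1795070/13001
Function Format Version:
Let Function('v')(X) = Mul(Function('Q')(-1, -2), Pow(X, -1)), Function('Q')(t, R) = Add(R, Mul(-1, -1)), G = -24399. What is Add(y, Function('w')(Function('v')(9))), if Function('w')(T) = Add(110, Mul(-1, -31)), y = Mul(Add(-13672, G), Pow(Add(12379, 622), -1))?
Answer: Rational(1795070, 13001) ≈ 138.07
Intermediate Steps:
Function('Q')(t, R) = Add(1, R) (Function('Q')(t, R) = Add(R, 1) = Add(1, R))
y = Rational(-38071, 13001) (y = Mul(Add(-13672, -24399), Pow(Add(12379, 622), -1)) = Mul(-38071, Pow(13001, -1)) = Mul(-38071, Rational(1, 13001)) = Rational(-38071, 13001) ≈ -2.9283)
Function('v')(X) = Mul(-1, Pow(X, -1)) (Function('v')(X) = Mul(Add(1, -2), Pow(X, -1)) = Mul(-1, Pow(X, -1)))
Function('w')(T) = 141 (Function('w')(T) = Add(110, 31) = 141)
Add(y, Function('w')(Function('v')(9))) = Add(Rational(-38071, 13001), 141) = Rational(1795070, 13001)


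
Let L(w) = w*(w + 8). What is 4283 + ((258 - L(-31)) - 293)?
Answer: 3535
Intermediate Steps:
L(w) = w*(8 + w)
4283 + ((258 - L(-31)) - 293) = 4283 + ((258 - (-31)*(8 - 31)) - 293) = 4283 + ((258 - (-31)*(-23)) - 293) = 4283 + ((258 - 1*713) - 293) = 4283 + ((258 - 713) - 293) = 4283 + (-455 - 293) = 4283 - 748 = 3535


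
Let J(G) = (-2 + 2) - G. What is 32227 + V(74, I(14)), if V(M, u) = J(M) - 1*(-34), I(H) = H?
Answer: 32187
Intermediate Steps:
J(G) = -G (J(G) = 0 - G = -G)
V(M, u) = 34 - M (V(M, u) = -M - 1*(-34) = -M + 34 = 34 - M)
32227 + V(74, I(14)) = 32227 + (34 - 1*74) = 32227 + (34 - 74) = 32227 - 40 = 32187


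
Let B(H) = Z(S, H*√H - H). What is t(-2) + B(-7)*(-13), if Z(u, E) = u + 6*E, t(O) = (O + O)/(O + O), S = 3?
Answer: -584 + 546*I*√7 ≈ -584.0 + 1444.6*I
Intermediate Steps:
t(O) = 1 (t(O) = (2*O)/((2*O)) = (2*O)*(1/(2*O)) = 1)
B(H) = 3 - 6*H + 6*H^(3/2) (B(H) = 3 + 6*(H*√H - H) = 3 + 6*(H^(3/2) - H) = 3 + (-6*H + 6*H^(3/2)) = 3 - 6*H + 6*H^(3/2))
t(-2) + B(-7)*(-13) = 1 + (3 - 6*(-7) + 6*(-7)^(3/2))*(-13) = 1 + (3 + 42 + 6*(-7*I*√7))*(-13) = 1 + (3 + 42 - 42*I*√7)*(-13) = 1 + (45 - 42*I*√7)*(-13) = 1 + (-585 + 546*I*√7) = -584 + 546*I*√7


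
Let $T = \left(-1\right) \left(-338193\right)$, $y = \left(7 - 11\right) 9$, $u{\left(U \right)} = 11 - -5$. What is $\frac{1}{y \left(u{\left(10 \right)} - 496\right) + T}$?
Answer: $\frac{1}{355473} \approx 2.8132 \cdot 10^{-6}$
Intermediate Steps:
$u{\left(U \right)} = 16$ ($u{\left(U \right)} = 11 + 5 = 16$)
$y = -36$ ($y = \left(-4\right) 9 = -36$)
$T = 338193$
$\frac{1}{y \left(u{\left(10 \right)} - 496\right) + T} = \frac{1}{- 36 \left(16 - 496\right) + 338193} = \frac{1}{\left(-36\right) \left(-480\right) + 338193} = \frac{1}{17280 + 338193} = \frac{1}{355473}$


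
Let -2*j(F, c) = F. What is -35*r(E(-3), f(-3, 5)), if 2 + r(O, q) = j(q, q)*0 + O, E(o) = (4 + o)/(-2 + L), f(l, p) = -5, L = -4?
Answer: 455/6 ≈ 75.833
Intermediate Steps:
j(F, c) = -F/2
E(o) = -⅔ - o/6 (E(o) = (4 + o)/(-2 - 4) = (4 + o)/(-6) = (4 + o)*(-⅙) = -⅔ - o/6)
r(O, q) = -2 + O (r(O, q) = -2 + (-q/2*0 + O) = -2 + (0 + O) = -2 + O)
-35*r(E(-3), f(-3, 5)) = -35*(-2 + (-⅔ - ⅙*(-3))) = -35*(-2 + (-⅔ + ½)) = -35*(-2 - ⅙) = -35*(-13/6) = 455/6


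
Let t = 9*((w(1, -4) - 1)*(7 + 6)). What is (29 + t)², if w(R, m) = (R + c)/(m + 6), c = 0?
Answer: 3481/4 ≈ 870.25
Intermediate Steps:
w(R, m) = R/(6 + m) (w(R, m) = (R + 0)/(m + 6) = R/(6 + m))
t = -117/2 (t = 9*((1/(6 - 4) - 1)*(7 + 6)) = 9*((1/2 - 1)*13) = 9*((1*(½) - 1)*13) = 9*((½ - 1)*13) = 9*(-½*13) = 9*(-13/2) = -117/2 ≈ -58.500)
(29 + t)² = (29 - 117/2)² = (-59/2)² = 3481/4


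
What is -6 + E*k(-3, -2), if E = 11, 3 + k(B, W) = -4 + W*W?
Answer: -39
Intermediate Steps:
k(B, W) = -7 + W² (k(B, W) = -3 + (-4 + W*W) = -3 + (-4 + W²) = -7 + W²)
-6 + E*k(-3, -2) = -6 + 11*(-7 + (-2)²) = -6 + 11*(-7 + 4) = -6 + 11*(-3) = -6 - 33 = -39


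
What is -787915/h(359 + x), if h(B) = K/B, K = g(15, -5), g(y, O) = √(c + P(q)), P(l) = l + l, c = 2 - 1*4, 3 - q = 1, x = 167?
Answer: -207221645*√2 ≈ -2.9306e+8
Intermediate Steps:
q = 2 (q = 3 - 1*1 = 3 - 1 = 2)
c = -2 (c = 2 - 4 = -2)
P(l) = 2*l
g(y, O) = √2 (g(y, O) = √(-2 + 2*2) = √(-2 + 4) = √2)
K = √2 ≈ 1.4142
h(B) = √2/B
-787915/h(359 + x) = -787915*√2*(359 + 167)/2 = -787915*263*√2 = -207221645*√2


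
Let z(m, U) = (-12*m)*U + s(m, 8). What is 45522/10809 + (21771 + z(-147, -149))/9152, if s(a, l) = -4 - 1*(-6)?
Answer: -243225847/10991552 ≈ -22.128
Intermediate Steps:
s(a, l) = 2 (s(a, l) = -4 + 6 = 2)
z(m, U) = 2 - 12*U*m (z(m, U) = (-12*m)*U + 2 = -12*U*m + 2 = 2 - 12*U*m)
45522/10809 + (21771 + z(-147, -149))/9152 = 45522/10809 + (21771 + (2 - 12*(-149)*(-147)))/9152 = 45522*(1/10809) + (21771 + (2 - 262836))*(1/9152) = 5058/1201 + (21771 - 262834)*(1/9152) = 5058/1201 - 241063*1/9152 = 5058/1201 - 241063/9152 = -243225847/10991552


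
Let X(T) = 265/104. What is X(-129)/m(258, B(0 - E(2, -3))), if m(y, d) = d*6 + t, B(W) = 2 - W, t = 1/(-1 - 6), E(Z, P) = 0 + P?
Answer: -1855/4472 ≈ -0.41480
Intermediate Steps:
E(Z, P) = P
t = -1/7 (t = 1/(-7) = -1/7 ≈ -0.14286)
X(T) = 265/104 (X(T) = 265*(1/104) = 265/104)
m(y, d) = -1/7 + 6*d (m(y, d) = d*6 - 1/7 = 6*d - 1/7 = -1/7 + 6*d)
X(-129)/m(258, B(0 - E(2, -3))) = 265/(104*(-1/7 + 6*(2 - (0 - 1*(-3))))) = 265/(104*(-1/7 + 6*(2 - (0 + 3)))) = 265/(104*(-1/7 + 6*(2 - 1*3))) = 265/(104*(-1/7 + 6*(2 - 3))) = 265/(104*(-1/7 + 6*(-1))) = 265/(104*(-1/7 - 6)) = 265/(104*(-43/7)) = (265/104)*(-7/43) = -1855/4472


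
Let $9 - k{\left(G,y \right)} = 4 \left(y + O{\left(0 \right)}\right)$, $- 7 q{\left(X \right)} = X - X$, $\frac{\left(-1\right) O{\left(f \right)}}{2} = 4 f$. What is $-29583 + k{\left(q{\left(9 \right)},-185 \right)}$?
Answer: $-28834$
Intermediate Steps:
$O{\left(f \right)} = - 8 f$ ($O{\left(f \right)} = - 2 \cdot 4 f = - 8 f$)
$q{\left(X \right)} = 0$ ($q{\left(X \right)} = - \frac{X - X}{7} = \left(- \frac{1}{7}\right) 0 = 0$)
$k{\left(G,y \right)} = 9 - 4 y$ ($k{\left(G,y \right)} = 9 - 4 \left(y - 0\right) = 9 - 4 \left(y + 0\right) = 9 - 4 y$)
$-29583 + k{\left(q{\left(9 \right)},-185 \right)} = -29583 + \left(9 - -740\right) = -29583 + \left(9 + 740\right) = -29583 + 749 = -28834$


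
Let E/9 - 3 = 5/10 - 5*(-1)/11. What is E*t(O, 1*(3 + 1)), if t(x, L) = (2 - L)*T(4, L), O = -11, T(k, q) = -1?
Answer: 783/11 ≈ 71.182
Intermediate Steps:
t(x, L) = -2 + L (t(x, L) = (2 - L)*(-1) = -2 + L)
E = 783/22 (E = 27 + 9*(5/10 - 5*(-1)/11) = 27 + 9*(5*(⅒) + 5*(1/11)) = 27 + 9*(½ + 5/11) = 27 + 9*(21/22) = 27 + 189/22 = 783/22 ≈ 35.591)
E*t(O, 1*(3 + 1)) = 783*(-2 + 1*(3 + 1))/22 = 783*(-2 + 1*4)/22 = 783*(-2 + 4)/22 = (783/22)*2 = 783/11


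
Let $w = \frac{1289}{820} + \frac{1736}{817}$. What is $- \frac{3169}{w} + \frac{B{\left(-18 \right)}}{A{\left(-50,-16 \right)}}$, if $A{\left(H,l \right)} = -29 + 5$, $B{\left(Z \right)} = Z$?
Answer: $- \frac{8484729541}{9906532} \approx -856.48$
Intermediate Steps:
$w = \frac{2476633}{669940}$ ($w = 1289 \cdot \frac{1}{820} + 1736 \cdot \frac{1}{817} = \frac{1289}{820} + \frac{1736}{817} = \frac{2476633}{669940} \approx 3.6968$)
$A{\left(H,l \right)} = -24$
$- \frac{3169}{w} + \frac{B{\left(-18 \right)}}{A{\left(-50,-16 \right)}} = - \frac{3169}{\frac{2476633}{669940}} - \frac{18}{-24} = \left(-3169\right) \frac{669940}{2476633} - - \frac{3}{4} = - \frac{2123039860}{2476633} + \frac{3}{4} = - \frac{8484729541}{9906532}$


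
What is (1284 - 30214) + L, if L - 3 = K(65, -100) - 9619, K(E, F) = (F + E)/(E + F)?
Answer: -38545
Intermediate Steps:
K(E, F) = 1 (K(E, F) = (E + F)/(E + F) = 1)
L = -9615 (L = 3 + (1 - 9619) = 3 - 9618 = -9615)
(1284 - 30214) + L = (1284 - 30214) - 9615 = -28930 - 9615 = -38545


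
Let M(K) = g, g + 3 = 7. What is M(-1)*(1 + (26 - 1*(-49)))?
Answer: 304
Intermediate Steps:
g = 4 (g = -3 + 7 = 4)
M(K) = 4
M(-1)*(1 + (26 - 1*(-49))) = 4*(1 + (26 - 1*(-49))) = 4*(1 + (26 + 49)) = 4*(1 + 75) = 4*76 = 304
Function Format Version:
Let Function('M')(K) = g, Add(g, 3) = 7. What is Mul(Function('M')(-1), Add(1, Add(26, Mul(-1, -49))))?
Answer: 304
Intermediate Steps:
g = 4 (g = Add(-3, 7) = 4)
Function('M')(K) = 4
Mul(Function('M')(-1), Add(1, Add(26, Mul(-1, -49)))) = Mul(4, Add(1, Add(26, Mul(-1, -49)))) = Mul(4, Add(1, Add(26, 49))) = Mul(4, Add(1, 75)) = Mul(4, 76) = 304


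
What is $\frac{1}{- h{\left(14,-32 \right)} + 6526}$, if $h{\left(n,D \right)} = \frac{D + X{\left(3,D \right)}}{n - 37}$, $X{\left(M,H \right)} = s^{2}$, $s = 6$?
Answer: $\frac{23}{150102} \approx 0.00015323$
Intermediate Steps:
$X{\left(M,H \right)} = 36$ ($X{\left(M,H \right)} = 6^{2} = 36$)
$h{\left(n,D \right)} = \frac{36 + D}{-37 + n}$ ($h{\left(n,D \right)} = \frac{D + 36}{n - 37} = \frac{36 + D}{-37 + n}$)
$\frac{1}{- h{\left(14,-32 \right)} + 6526} = \frac{1}{- \frac{36 - 32}{-37 + 14} + 6526} = \frac{1}{- \frac{4}{-23} + 6526} = \frac{1}{- \frac{\left(-1\right) 4}{23} + 6526} = \frac{1}{\left(-1\right) \left(- \frac{4}{23}\right) + 6526} = \frac{1}{\frac{4}{23} + 6526} = \frac{1}{\frac{150102}{23}} = \frac{23}{150102}$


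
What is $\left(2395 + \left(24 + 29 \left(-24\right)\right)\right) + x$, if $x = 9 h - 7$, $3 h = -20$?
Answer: $1656$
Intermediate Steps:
$h = - \frac{20}{3}$ ($h = \frac{1}{3} \left(-20\right) = - \frac{20}{3} \approx -6.6667$)
$x = -67$ ($x = 9 \left(- \frac{20}{3}\right) - 7 = -60 - 7 = -67$)
$\left(2395 + \left(24 + 29 \left(-24\right)\right)\right) + x = \left(2395 + \left(24 + 29 \left(-24\right)\right)\right) - 67 = \left(2395 + \left(24 - 696\right)\right) - 67 = \left(2395 - 672\right) - 67 = 1723 - 67 = 1656$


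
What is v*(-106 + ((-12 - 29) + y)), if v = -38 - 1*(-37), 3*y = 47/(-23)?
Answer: 10190/69 ≈ 147.68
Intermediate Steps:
y = -47/69 (y = (47/(-23))/3 = (47*(-1/23))/3 = (1/3)*(-47/23) = -47/69 ≈ -0.68116)
v = -1 (v = -38 + 37 = -1)
v*(-106 + ((-12 - 29) + y)) = -(-106 + ((-12 - 29) - 47/69)) = -(-106 + (-41 - 47/69)) = -(-106 - 2876/69) = -1*(-10190/69) = 10190/69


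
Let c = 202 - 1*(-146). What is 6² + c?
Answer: 384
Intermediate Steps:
c = 348 (c = 202 + 146 = 348)
6² + c = 6² + 348 = 36 + 348 = 384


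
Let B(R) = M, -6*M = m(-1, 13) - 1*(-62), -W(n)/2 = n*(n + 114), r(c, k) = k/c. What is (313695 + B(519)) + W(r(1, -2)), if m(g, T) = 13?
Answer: 628261/2 ≈ 3.1413e+5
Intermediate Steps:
W(n) = -2*n*(114 + n) (W(n) = -2*n*(n + 114) = -2*n*(114 + n))
M = -25/2 (M = -(13 - 1*(-62))/6 = -(13 + 62)/6 = -1/6*75 = -25/2 ≈ -12.500)
B(R) = -25/2
(313695 + B(519)) + W(r(1, -2)) = (313695 - 25/2) - 2*(-2/1)*(114 - 2/1) = 627365/2 - 2*(-2*1)*(114 - 2*1) = 627365/2 - 2*(-2)*(114 - 2) = 627365/2 - 2*(-2)*112 = 627365/2 + 448 = 628261/2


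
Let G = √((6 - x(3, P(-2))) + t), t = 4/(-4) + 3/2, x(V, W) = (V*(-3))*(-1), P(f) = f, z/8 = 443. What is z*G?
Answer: 1772*I*√10 ≈ 5603.6*I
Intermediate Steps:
z = 3544 (z = 8*443 = 3544)
x(V, W) = 3*V (x(V, W) = -3*V*(-1) = 3*V)
t = ½ (t = 4*(-¼) + 3*(½) = -1 + 3/2 = ½ ≈ 0.50000)
G = I*√10/2 (G = √((6 - 3*3) + ½) = √((6 - 1*9) + ½) = √((6 - 9) + ½) = √(-3 + ½) = √(-5/2) = I*√10/2 ≈ 1.5811*I)
z*G = 3544*(I*√10/2) = 1772*I*√10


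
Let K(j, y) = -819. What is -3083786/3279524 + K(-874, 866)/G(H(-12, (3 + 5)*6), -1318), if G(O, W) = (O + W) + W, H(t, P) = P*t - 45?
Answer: -3678980423/5340704834 ≈ -0.68886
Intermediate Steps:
H(t, P) = -45 + P*t
G(O, W) = O + 2*W
-3083786/3279524 + K(-874, 866)/G(H(-12, (3 + 5)*6), -1318) = -3083786/3279524 - 819/((-45 + ((3 + 5)*6)*(-12)) + 2*(-1318)) = -3083786*1/3279524 - 819/((-45 + (8*6)*(-12)) - 2636) = -1541893/1639762 - 819/((-45 + 48*(-12)) - 2636) = -1541893/1639762 - 819/((-45 - 576) - 2636) = -1541893/1639762 - 819/(-621 - 2636) = -1541893/1639762 - 819/(-3257) = -1541893/1639762 - 819*(-1/3257) = -1541893/1639762 + 819/3257 = -3678980423/5340704834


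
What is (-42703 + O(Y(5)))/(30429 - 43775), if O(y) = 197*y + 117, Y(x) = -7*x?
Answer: 49481/13346 ≈ 3.7076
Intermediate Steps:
O(y) = 117 + 197*y
(-42703 + O(Y(5)))/(30429 - 43775) = (-42703 + (117 + 197*(-7*5)))/(30429 - 43775) = (-42703 + (117 + 197*(-35)))/(-13346) = (-42703 + (117 - 6895))*(-1/13346) = (-42703 - 6778)*(-1/13346) = -49481*(-1/13346) = 49481/13346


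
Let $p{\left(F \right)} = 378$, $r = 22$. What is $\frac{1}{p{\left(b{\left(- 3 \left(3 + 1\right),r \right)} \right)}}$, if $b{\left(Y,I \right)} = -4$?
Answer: $\frac{1}{378} \approx 0.0026455$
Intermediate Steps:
$\frac{1}{p{\left(b{\left(- 3 \left(3 + 1\right),r \right)} \right)}} = \frac{1}{378}$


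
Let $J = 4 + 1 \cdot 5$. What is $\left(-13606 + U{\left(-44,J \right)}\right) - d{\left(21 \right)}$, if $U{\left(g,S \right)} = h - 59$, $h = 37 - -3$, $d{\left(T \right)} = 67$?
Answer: $-13692$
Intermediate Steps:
$J = 9$ ($J = 4 + 5 = 9$)
$h = 40$ ($h = 37 + 3 = 40$)
$U{\left(g,S \right)} = -19$ ($U{\left(g,S \right)} = 40 - 59 = -19$)
$\left(-13606 + U{\left(-44,J \right)}\right) - d{\left(21 \right)} = \left(-13606 - 19\right) - 67 = -13625 - 67 = -13692$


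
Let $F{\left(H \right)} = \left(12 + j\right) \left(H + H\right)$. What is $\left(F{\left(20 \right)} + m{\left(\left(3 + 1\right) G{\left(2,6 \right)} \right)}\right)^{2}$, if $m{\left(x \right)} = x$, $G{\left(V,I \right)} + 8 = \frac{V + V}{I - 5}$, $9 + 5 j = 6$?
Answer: $193600$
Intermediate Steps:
$j = - \frac{3}{5}$ ($j = - \frac{9}{5} + \frac{1}{5} \cdot 6 = - \frac{9}{5} + \frac{6}{5} = - \frac{3}{5} \approx -0.6$)
$G{\left(V,I \right)} = -8 + \frac{2 V}{-5 + I}$ ($G{\left(V,I \right)} = -8 + \frac{V + V}{I - 5} = -8 + \frac{2 V}{-5 + I}$)
$F{\left(H \right)} = \frac{114 H}{5}$ ($F{\left(H \right)} = \left(12 - \frac{3}{5}\right) \left(H + H\right) = \frac{57 \cdot 2 H}{5} = \frac{114 H}{5}$)
$\left(F{\left(20 \right)} + m{\left(\left(3 + 1\right) G{\left(2,6 \right)} \right)}\right)^{2} = \left(\frac{114}{5} \cdot 20 + \left(3 + 1\right) \frac{2 \left(20 + 2 - 24\right)}{-5 + 6}\right)^{2} = \left(456 + 4 \frac{2 \left(20 + 2 - 24\right)}{1}\right)^{2} = \left(456 + 4 \cdot 2 \cdot 1 \left(-2\right)\right)^{2} = \left(456 + 4 \left(-4\right)\right)^{2} = \left(456 - 16\right)^{2} = 440^{2} = 193600$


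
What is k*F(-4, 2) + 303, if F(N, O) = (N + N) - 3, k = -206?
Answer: 2569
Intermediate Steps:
F(N, O) = -3 + 2*N (F(N, O) = 2*N - 3 = -3 + 2*N)
k*F(-4, 2) + 303 = -206*(-3 + 2*(-4)) + 303 = -206*(-3 - 8) + 303 = -206*(-11) + 303 = 2266 + 303 = 2569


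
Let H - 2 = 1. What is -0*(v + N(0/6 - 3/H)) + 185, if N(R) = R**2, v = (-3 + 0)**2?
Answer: 185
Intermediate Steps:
H = 3 (H = 2 + 1 = 3)
v = 9 (v = (-3)**2 = 9)
-0*(v + N(0/6 - 3/H)) + 185 = -0*(9 + (0/6 - 3/3)**2) + 185 = -0*(9 + (0*(1/6) - 3*1/3)**2) + 185 = -0*(9 + (0 - 1)**2) + 185 = -0*(9 + (-1)**2) + 185 = -0*(9 + 1) + 185 = -0*10 + 185 = -275*0 + 185 = 0 + 185 = 185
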